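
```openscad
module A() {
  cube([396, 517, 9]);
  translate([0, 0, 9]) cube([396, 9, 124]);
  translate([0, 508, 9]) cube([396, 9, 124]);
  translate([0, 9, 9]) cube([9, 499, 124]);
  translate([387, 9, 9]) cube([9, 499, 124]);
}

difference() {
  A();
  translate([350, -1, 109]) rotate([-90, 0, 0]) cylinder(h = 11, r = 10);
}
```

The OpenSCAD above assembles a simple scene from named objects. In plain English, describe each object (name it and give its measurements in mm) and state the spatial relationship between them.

A is an open storage box with external size 396×517×133 mm and wall thickness 9 mm (the base is also 9 mm thick). The base covers the whole footprint; the four walls stand on the base, with the y-facing walls full-width and the x-facing walls fitting between their inner faces.

The open box has a circular hole of radius 10 mm through its front wall, centred at (x = 350, z = 109).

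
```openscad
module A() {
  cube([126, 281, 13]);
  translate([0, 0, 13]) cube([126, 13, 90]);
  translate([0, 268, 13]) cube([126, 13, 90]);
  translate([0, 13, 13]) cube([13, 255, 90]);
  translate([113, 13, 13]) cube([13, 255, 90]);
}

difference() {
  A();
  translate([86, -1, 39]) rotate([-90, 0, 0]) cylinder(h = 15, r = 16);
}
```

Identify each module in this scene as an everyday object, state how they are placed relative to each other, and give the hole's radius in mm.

The subtracted cylinder has r = 16 mm.

A is an open box. The open box has a circular hole through its front wall. The hole's radius is 16 mm.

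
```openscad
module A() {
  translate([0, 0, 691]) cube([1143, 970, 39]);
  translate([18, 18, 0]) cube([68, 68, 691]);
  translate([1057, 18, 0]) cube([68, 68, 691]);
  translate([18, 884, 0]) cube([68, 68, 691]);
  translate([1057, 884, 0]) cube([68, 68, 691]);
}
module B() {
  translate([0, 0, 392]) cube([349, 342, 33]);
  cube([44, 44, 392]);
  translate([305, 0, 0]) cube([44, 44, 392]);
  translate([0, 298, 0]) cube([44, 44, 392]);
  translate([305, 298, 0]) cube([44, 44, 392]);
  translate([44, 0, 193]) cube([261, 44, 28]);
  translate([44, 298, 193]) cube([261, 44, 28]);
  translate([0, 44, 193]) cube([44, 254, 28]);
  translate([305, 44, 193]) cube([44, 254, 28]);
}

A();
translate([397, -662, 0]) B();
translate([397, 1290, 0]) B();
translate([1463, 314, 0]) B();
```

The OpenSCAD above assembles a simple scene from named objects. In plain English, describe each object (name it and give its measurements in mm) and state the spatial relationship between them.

A is a table: top 1143 mm (x) × 970 mm (y), 39 mm thick, upper face at z = 730 mm, on four 68×68 mm square legs, each inset 18 mm from the nearest pair of top edges, running from z = 0 to the bottom of the top.

B is a four-legged stool. The seat is a 349×342×33 mm slab whose top surface is at z = 425 mm; four square legs, each 44×44 mm in cross-section, run from the floor (z = 0) to the underside of the seat, each flush with a corner of the seat. Four stretchers, 44 mm wide and 28 mm tall, connect adjacent legs with their undersides at z = 193 mm, each running between the inner faces of the legs it joins and aligned with the legs' outer faces on the other axis.

Three stools sit around the table at the −y, +y, +x sides.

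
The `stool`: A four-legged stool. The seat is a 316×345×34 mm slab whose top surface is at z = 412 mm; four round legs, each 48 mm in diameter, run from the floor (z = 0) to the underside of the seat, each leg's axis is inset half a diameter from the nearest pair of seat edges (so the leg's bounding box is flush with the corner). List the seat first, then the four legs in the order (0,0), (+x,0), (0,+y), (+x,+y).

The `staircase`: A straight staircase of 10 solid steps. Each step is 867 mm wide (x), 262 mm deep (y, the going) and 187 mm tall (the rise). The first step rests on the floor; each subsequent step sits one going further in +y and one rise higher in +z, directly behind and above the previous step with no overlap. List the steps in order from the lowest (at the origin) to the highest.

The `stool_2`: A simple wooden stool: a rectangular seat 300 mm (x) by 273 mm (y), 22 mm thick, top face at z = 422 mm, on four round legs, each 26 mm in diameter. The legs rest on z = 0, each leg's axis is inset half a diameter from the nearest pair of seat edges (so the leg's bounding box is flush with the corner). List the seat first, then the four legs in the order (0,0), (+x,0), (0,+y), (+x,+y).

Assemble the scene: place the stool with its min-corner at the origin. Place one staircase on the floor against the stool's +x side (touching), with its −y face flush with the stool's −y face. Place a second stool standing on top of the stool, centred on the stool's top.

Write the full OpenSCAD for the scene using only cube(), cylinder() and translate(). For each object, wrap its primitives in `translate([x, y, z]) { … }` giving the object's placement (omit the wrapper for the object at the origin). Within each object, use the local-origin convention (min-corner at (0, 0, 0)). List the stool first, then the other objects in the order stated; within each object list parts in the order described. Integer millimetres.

translate([0, 0, 378]) cube([316, 345, 34]);
translate([24, 24, 0]) cylinder(h = 378, r = 24);
translate([292, 24, 0]) cylinder(h = 378, r = 24);
translate([24, 321, 0]) cylinder(h = 378, r = 24);
translate([292, 321, 0]) cylinder(h = 378, r = 24);
translate([316, 0, 0]) {
  cube([867, 262, 187]);
  translate([0, 262, 187]) cube([867, 262, 187]);
  translate([0, 524, 374]) cube([867, 262, 187]);
  translate([0, 786, 561]) cube([867, 262, 187]);
  translate([0, 1048, 748]) cube([867, 262, 187]);
  translate([0, 1310, 935]) cube([867, 262, 187]);
  translate([0, 1572, 1122]) cube([867, 262, 187]);
  translate([0, 1834, 1309]) cube([867, 262, 187]);
  translate([0, 2096, 1496]) cube([867, 262, 187]);
  translate([0, 2358, 1683]) cube([867, 262, 187]);
}
translate([8, 36, 412]) {
  translate([0, 0, 400]) cube([300, 273, 22]);
  translate([13, 13, 0]) cylinder(h = 400, r = 13);
  translate([287, 13, 0]) cylinder(h = 400, r = 13);
  translate([13, 260, 0]) cylinder(h = 400, r = 13);
  translate([287, 260, 0]) cylinder(h = 400, r = 13);
}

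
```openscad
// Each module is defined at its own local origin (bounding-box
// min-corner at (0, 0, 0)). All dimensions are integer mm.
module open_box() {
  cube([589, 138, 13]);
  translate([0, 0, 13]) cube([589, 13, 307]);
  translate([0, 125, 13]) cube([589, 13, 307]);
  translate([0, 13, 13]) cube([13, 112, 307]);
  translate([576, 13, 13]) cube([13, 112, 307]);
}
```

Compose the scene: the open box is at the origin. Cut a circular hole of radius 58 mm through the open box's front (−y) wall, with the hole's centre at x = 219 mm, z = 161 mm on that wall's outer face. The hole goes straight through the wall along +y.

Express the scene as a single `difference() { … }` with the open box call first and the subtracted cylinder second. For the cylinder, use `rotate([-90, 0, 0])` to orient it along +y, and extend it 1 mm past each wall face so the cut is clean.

difference() {
  open_box();
  translate([219, -1, 161]) rotate([-90, 0, 0]) cylinder(h = 15, r = 58);
}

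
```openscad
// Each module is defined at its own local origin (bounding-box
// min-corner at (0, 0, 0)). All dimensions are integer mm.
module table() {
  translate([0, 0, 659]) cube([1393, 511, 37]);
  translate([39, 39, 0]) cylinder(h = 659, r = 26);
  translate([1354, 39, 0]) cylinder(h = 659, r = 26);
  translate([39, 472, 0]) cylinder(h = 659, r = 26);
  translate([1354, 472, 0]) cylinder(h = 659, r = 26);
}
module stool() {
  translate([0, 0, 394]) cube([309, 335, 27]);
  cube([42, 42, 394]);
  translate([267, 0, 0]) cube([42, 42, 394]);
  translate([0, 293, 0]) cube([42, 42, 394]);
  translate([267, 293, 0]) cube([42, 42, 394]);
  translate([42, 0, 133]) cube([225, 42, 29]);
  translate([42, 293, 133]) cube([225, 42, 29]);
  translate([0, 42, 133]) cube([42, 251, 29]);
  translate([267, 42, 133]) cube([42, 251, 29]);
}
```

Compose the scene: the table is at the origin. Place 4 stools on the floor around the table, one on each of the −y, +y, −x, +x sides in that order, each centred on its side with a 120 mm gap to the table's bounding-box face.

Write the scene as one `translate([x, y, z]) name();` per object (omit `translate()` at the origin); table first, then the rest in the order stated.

table();
translate([542, -455, 0]) stool();
translate([542, 631, 0]) stool();
translate([-429, 88, 0]) stool();
translate([1513, 88, 0]) stool();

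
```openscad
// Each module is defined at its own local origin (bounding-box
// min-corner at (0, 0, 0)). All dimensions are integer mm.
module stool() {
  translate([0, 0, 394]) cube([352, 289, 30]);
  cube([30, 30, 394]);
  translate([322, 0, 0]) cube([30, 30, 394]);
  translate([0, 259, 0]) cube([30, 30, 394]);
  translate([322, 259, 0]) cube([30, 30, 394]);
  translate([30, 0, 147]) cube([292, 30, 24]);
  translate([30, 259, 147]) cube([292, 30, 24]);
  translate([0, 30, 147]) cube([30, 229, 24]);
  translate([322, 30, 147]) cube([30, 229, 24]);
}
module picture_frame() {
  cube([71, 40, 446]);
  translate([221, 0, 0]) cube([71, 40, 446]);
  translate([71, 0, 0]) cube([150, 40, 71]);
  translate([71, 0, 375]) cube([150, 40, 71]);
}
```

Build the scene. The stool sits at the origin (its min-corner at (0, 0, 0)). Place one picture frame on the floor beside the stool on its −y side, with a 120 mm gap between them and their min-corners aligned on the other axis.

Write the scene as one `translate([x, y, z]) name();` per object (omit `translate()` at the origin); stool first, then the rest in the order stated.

stool();
translate([0, -160, 0]) picture_frame();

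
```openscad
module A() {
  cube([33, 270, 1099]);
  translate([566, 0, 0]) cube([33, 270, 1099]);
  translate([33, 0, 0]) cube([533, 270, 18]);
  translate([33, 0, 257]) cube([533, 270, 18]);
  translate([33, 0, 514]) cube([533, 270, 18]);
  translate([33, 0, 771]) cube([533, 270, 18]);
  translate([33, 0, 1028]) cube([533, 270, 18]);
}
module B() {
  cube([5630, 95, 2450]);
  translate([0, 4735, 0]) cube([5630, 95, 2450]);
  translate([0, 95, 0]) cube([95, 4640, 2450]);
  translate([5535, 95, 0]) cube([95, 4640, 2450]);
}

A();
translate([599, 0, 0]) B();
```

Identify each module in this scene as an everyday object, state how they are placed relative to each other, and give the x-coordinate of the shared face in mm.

A is a bookshelf. B is a house frame. The house frame is against the bookshelf's +x side, with their −y faces flush. The x-coordinate of the shared face is 599 mm.

The bookshelf's +x face and the house frame's −x face are both at x = 599 mm.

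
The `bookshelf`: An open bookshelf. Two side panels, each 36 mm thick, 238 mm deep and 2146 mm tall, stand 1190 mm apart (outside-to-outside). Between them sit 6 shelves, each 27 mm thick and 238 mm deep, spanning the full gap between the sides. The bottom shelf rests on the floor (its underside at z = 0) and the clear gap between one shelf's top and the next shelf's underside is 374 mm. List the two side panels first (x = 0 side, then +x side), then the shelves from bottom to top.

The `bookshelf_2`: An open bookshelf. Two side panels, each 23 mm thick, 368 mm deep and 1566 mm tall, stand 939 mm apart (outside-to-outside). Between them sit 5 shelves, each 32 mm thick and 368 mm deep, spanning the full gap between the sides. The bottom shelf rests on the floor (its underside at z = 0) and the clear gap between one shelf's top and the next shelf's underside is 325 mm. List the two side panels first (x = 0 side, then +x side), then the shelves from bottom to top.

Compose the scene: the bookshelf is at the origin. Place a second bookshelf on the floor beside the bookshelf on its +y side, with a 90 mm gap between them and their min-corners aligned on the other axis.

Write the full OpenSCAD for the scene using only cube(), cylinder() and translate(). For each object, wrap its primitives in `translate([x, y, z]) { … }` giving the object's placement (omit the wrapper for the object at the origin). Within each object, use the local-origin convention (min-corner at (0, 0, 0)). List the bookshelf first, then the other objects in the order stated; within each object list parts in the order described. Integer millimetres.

cube([36, 238, 2146]);
translate([1154, 0, 0]) cube([36, 238, 2146]);
translate([36, 0, 0]) cube([1118, 238, 27]);
translate([36, 0, 401]) cube([1118, 238, 27]);
translate([36, 0, 802]) cube([1118, 238, 27]);
translate([36, 0, 1203]) cube([1118, 238, 27]);
translate([36, 0, 1604]) cube([1118, 238, 27]);
translate([36, 0, 2005]) cube([1118, 238, 27]);
translate([0, 328, 0]) {
  cube([23, 368, 1566]);
  translate([916, 0, 0]) cube([23, 368, 1566]);
  translate([23, 0, 0]) cube([893, 368, 32]);
  translate([23, 0, 357]) cube([893, 368, 32]);
  translate([23, 0, 714]) cube([893, 368, 32]);
  translate([23, 0, 1071]) cube([893, 368, 32]);
  translate([23, 0, 1428]) cube([893, 368, 32]);
}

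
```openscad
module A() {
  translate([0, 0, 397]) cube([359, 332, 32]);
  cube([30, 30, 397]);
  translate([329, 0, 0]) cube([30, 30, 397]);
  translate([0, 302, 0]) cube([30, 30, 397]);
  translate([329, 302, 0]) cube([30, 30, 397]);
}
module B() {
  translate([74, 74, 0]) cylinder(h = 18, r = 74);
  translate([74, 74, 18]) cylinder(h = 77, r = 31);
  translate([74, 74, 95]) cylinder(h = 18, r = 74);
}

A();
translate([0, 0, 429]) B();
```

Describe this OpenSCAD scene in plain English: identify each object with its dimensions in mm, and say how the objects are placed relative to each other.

A is a four-legged stool. The seat is a 359×332×32 mm slab whose top surface is at z = 429 mm; four square legs, each 30×30 mm in cross-section, run from the floor (z = 0) to the underside of the seat, each flush with a corner of the seat.

B is a spool: two coaxial disc flanges of radius 74 mm and thickness 18 mm, joined by a core cylinder of radius 31 mm and height 77 mm. The lower flange rests on z = 0 and the three cylinders share a vertical axis.

The spool is on top of the stool.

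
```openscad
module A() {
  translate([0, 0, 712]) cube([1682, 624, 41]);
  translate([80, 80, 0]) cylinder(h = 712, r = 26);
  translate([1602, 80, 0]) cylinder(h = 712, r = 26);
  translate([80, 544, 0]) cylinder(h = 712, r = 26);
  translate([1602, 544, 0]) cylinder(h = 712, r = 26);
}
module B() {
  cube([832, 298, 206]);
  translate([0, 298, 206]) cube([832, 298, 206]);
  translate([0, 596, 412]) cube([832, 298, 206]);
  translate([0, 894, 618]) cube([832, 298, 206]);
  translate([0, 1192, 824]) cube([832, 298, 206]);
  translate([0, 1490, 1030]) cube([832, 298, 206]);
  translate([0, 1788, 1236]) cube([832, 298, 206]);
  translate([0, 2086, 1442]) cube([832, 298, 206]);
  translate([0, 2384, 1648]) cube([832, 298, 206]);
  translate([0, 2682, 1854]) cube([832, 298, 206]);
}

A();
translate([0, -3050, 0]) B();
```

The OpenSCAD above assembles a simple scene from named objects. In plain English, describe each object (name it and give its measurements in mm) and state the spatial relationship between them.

A is a table with a 1682×624 mm rectangular top, 41 mm thick, top surface at z = 753 mm, supported by four round legs of 52 mm diameter, each leg's bounding box inset 54 mm from the nearest pair of top edges, running from the floor.

B is a straight staircase of 10 solid steps. Each step is 832 mm wide (x), 298 mm deep (y, the going) and 206 mm tall (the rise). The first step rests on the floor; each subsequent step sits one going further in +y and one rise higher in +z, directly behind and above the previous step with no overlap.

The staircase is on the floor beside the table on its −y side.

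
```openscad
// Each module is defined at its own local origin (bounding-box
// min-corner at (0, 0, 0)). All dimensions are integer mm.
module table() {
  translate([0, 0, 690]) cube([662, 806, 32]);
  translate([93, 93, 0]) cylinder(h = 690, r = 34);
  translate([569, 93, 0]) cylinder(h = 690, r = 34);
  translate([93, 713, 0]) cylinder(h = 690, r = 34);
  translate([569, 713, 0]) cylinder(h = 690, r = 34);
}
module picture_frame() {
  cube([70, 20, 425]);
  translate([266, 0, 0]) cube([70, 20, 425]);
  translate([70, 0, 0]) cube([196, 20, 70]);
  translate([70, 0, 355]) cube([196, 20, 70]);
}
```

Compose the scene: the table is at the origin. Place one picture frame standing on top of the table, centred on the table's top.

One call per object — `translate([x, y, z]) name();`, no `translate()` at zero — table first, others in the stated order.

table();
translate([163, 393, 722]) picture_frame();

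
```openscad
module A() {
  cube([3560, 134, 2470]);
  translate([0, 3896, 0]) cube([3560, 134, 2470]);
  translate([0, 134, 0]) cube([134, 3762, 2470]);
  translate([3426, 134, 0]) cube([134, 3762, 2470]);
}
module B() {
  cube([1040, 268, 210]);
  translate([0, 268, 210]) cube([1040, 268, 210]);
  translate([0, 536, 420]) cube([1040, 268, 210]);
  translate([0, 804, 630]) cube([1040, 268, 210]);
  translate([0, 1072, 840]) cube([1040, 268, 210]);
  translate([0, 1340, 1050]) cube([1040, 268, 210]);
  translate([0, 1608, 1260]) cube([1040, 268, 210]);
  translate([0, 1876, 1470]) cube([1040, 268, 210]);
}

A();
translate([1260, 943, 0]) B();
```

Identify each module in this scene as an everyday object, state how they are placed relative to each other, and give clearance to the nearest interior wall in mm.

A is a house frame. B is a staircase. The staircase sits inside the house frame, centred. The clearance to the nearest interior wall is 809 mm.

Clearances: x = 1126, y = 809; minimum 809 mm.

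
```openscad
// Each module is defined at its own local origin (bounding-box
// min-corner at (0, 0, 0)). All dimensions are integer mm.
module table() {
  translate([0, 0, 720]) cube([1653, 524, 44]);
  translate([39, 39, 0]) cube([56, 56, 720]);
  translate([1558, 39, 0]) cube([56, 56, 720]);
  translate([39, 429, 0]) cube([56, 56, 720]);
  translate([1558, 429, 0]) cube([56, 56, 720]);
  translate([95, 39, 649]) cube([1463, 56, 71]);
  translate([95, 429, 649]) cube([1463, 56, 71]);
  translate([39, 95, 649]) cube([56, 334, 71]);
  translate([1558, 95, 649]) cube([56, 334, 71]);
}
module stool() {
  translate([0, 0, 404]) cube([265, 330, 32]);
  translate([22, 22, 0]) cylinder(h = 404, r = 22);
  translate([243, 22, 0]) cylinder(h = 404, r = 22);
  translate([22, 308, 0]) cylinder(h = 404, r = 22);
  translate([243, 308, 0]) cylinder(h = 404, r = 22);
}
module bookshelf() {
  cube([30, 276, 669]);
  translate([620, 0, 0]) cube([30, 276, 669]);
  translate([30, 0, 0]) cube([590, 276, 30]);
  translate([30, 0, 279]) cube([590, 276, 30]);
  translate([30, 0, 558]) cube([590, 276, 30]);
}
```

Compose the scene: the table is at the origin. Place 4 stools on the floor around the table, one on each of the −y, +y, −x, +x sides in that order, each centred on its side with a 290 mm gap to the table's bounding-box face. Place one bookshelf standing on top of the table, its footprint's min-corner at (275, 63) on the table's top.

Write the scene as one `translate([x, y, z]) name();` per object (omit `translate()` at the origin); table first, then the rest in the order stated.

table();
translate([694, -620, 0]) stool();
translate([694, 814, 0]) stool();
translate([-555, 97, 0]) stool();
translate([1943, 97, 0]) stool();
translate([275, 63, 764]) bookshelf();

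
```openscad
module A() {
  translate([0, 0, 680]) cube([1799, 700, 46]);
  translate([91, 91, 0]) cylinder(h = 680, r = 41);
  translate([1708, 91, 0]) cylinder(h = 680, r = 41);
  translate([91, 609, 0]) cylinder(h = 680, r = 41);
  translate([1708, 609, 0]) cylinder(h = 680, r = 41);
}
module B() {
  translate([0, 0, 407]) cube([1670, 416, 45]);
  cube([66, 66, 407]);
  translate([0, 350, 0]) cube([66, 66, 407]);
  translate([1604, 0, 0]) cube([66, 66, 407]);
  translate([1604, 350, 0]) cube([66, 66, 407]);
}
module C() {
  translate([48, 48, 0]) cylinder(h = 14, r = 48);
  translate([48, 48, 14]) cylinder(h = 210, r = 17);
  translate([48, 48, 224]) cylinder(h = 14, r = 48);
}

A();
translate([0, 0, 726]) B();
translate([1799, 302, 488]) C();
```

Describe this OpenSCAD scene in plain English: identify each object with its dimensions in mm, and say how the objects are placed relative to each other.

A is a table: top 1799 mm (x) × 700 mm (y), 46 mm thick, upper face at z = 726 mm, on four round legs of 82 mm diameter, each leg's bounding box inset 50 mm from the nearest pair of top edges, running from z = 0 to the bottom of the top.

B is a long wooden bench with a 1670 mm (x) × 416 mm (y) seat, 45 mm thick, its top surface 452 mm above the floor. Four 66 mm square legs at the seat corners, flush with the edges, run from z = 0 to the seat underside.

C is a spool: two coaxial disc flanges of radius 48 mm and thickness 14 mm, joined by a core cylinder of radius 17 mm and height 210 mm. The lower flange rests on z = 0 and the three cylinders share a vertical axis.

The bench is on top of the table. The spool is beside the table with their tops flush at z = 726.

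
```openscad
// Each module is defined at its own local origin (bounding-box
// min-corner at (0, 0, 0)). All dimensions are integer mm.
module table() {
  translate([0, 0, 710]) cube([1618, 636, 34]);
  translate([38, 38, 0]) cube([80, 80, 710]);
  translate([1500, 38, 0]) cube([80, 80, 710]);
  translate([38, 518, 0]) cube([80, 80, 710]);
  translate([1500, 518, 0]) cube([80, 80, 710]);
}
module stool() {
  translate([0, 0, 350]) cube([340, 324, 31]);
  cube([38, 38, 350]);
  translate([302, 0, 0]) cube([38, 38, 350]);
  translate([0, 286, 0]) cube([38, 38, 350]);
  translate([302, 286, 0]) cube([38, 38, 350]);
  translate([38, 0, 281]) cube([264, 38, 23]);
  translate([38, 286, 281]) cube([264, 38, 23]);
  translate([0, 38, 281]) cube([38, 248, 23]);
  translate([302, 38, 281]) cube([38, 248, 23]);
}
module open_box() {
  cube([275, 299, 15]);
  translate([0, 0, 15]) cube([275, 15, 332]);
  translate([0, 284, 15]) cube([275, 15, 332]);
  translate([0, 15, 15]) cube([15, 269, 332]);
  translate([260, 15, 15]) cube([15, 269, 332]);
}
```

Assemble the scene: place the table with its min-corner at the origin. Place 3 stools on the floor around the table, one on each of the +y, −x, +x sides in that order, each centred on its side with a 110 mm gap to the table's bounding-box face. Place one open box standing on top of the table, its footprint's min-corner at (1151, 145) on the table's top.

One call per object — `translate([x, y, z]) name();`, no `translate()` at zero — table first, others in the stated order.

table();
translate([639, 746, 0]) stool();
translate([-450, 156, 0]) stool();
translate([1728, 156, 0]) stool();
translate([1151, 145, 744]) open_box();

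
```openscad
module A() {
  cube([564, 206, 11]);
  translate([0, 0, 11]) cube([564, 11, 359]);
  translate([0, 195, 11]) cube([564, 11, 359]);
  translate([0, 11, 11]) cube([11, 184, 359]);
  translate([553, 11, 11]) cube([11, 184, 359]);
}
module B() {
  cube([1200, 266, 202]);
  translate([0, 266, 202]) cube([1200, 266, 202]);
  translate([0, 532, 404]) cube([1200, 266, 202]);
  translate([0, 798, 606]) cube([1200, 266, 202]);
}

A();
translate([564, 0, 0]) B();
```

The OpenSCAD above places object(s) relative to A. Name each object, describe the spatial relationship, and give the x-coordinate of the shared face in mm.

The open box's +x face and the staircase's −x face are both at x = 564 mm.

A is an open box. B is a staircase. The staircase is against the open box's +x side, with their −y faces flush. The x-coordinate of the shared face is 564 mm.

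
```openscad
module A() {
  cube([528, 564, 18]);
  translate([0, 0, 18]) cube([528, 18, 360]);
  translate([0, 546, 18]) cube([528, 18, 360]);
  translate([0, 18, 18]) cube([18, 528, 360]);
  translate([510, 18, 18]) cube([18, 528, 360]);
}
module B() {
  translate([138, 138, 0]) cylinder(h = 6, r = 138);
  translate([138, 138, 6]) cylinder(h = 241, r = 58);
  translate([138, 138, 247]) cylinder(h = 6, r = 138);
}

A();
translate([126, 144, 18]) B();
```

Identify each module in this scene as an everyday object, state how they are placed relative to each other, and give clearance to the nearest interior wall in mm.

A is an open box. B is a spool. The spool sits inside the open box, centred. The clearance to the nearest interior wall is 108 mm.

Clearances: x = 108, y = 126; minimum 108 mm.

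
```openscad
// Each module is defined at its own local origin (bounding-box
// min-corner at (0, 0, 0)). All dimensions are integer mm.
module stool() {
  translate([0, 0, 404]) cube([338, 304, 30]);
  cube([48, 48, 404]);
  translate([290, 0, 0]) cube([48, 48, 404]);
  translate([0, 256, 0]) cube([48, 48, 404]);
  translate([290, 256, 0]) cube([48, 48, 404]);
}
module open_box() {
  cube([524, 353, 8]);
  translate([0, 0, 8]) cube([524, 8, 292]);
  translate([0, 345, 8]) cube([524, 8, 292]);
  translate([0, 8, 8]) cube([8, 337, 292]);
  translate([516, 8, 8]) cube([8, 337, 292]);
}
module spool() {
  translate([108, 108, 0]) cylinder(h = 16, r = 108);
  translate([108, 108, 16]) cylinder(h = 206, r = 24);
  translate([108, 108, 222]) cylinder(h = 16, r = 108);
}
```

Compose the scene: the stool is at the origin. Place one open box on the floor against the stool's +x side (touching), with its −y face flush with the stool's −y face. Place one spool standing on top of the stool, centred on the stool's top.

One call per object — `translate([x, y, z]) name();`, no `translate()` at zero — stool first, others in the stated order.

stool();
translate([338, 0, 0]) open_box();
translate([61, 44, 434]) spool();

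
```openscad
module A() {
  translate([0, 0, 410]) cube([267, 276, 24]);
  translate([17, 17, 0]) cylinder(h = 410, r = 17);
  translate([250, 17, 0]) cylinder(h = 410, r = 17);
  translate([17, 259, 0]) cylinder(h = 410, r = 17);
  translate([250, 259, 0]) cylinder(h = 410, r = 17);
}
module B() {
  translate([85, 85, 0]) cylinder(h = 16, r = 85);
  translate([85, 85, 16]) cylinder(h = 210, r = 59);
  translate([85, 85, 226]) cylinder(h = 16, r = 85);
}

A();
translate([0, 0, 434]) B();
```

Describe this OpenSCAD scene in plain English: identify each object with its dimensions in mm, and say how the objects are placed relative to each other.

A is a simple wooden stool: a rectangular seat 267 mm (x) by 276 mm (y), 24 mm thick, top face at z = 434 mm, on four round legs, each 34 mm in diameter. The legs rest on z = 0, each leg's axis is inset half a diameter from the nearest pair of seat edges (so the leg's bounding box is flush with the corner).

B is a spool: two coaxial disc flanges of radius 85 mm and thickness 16 mm, joined by a core cylinder of radius 59 mm and height 210 mm. The lower flange rests on z = 0 and the three cylinders share a vertical axis.

The spool is on top of the stool.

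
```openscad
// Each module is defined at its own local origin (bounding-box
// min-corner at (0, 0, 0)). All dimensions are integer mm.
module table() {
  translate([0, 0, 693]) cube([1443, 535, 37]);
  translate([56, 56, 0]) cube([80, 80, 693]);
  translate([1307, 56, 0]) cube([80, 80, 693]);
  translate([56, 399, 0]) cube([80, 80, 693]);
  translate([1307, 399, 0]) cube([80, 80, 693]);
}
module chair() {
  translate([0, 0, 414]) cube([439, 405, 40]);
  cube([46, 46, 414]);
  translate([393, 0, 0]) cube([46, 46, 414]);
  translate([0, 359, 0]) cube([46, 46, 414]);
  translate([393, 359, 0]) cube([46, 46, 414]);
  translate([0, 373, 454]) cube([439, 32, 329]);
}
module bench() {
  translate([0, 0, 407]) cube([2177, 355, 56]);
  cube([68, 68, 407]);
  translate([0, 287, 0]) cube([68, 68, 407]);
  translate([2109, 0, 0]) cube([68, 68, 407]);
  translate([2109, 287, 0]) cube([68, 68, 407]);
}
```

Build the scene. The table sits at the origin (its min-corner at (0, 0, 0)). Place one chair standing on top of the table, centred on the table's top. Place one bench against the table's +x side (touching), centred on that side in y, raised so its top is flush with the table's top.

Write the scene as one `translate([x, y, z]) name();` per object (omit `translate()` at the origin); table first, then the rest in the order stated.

table();
translate([502, 65, 730]) chair();
translate([1443, 90, 267]) bench();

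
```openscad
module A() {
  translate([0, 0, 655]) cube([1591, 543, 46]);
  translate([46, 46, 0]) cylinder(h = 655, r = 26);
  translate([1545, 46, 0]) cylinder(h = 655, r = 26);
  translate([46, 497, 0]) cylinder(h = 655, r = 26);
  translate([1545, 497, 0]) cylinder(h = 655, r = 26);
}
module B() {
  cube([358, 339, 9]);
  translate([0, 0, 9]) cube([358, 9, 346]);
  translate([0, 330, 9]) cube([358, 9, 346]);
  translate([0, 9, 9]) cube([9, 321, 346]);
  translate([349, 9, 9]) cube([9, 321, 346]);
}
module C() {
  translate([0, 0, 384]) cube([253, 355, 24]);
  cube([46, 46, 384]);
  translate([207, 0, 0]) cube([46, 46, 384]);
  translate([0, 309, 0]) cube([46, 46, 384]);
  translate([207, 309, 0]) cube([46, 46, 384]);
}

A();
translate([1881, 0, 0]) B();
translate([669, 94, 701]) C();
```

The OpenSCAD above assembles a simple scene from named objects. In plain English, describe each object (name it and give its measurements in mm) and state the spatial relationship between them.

A is a table with a 1591×543 mm rectangular top, 46 mm thick, top surface at z = 701 mm, supported by four round legs of 52 mm diameter, each leg's bounding box inset 20 mm from the nearest pair of top edges, running from the floor.

B is an open-topped rectangular box: outside dimensions 358×339×355 mm, with a uniform wall and base thickness of 9 mm. The base is a full 358×339 slab on the floor; four walls sit on top of the base. The front and back walls (the −y and +y sides) span the full width; the two side walls fit between them.

C is a four-legged stool. The seat is 253×355 mm, 24 mm thick, top at z = 408 mm. It stands on four square legs, each 46×46 mm in cross-section, from z = 0 to the seat underside, each flush with a corner of the seat.

The open box is on the floor beside the table on its +x side. The stool is on top of the table, centred.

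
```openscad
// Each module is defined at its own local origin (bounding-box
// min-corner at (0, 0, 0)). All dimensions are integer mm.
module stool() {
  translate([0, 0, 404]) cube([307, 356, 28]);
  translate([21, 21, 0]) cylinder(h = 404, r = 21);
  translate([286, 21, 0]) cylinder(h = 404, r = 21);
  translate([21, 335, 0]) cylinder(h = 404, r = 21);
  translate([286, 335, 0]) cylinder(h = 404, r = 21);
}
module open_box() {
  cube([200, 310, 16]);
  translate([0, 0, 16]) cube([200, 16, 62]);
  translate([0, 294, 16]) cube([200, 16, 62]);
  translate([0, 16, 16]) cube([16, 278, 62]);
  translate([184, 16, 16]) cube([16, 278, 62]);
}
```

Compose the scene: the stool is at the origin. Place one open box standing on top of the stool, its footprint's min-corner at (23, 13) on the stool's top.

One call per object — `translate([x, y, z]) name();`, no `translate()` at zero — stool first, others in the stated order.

stool();
translate([23, 13, 432]) open_box();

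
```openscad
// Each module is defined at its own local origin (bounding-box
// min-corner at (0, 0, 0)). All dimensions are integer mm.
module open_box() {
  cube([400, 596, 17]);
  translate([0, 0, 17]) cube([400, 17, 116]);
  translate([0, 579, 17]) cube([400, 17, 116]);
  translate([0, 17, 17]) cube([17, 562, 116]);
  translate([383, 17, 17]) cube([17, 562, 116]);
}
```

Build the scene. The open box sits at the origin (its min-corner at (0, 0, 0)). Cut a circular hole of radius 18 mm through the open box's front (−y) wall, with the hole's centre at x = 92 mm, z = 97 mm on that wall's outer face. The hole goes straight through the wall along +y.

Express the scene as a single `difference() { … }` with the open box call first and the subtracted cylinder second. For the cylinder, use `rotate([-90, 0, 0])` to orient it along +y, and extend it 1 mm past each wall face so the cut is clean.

difference() {
  open_box();
  translate([92, -1, 97]) rotate([-90, 0, 0]) cylinder(h = 19, r = 18);
}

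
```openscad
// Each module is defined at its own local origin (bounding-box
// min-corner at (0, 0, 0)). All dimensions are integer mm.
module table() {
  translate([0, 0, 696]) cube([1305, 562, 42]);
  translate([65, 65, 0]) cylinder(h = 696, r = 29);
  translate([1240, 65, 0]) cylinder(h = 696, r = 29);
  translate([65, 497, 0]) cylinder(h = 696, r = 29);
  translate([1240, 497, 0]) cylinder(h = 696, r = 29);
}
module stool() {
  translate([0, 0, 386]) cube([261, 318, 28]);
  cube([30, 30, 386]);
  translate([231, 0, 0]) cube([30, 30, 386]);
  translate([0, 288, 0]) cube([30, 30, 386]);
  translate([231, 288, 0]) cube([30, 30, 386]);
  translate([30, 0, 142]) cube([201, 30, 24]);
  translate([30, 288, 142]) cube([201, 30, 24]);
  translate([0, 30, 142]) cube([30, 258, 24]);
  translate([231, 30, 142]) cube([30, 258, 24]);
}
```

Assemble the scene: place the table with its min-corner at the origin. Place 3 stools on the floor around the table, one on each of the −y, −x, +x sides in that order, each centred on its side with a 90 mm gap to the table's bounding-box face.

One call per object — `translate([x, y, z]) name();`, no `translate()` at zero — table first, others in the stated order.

table();
translate([522, -408, 0]) stool();
translate([-351, 122, 0]) stool();
translate([1395, 122, 0]) stool();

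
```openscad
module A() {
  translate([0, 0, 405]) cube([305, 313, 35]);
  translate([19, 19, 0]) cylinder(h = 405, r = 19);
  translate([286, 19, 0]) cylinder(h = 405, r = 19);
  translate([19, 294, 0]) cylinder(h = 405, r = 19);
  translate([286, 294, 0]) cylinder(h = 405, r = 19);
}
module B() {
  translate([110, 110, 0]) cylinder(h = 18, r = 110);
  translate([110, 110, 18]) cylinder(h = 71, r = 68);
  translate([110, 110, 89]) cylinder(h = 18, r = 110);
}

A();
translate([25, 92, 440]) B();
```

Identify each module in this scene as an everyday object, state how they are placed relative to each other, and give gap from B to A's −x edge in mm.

A is a stool. B is a spool. The spool is on top of the stool. The gap from the spool to the stool's −x edge is 25 mm.

The spool's min-x is at 25; the stool's min-x is 0; gap = 25 mm.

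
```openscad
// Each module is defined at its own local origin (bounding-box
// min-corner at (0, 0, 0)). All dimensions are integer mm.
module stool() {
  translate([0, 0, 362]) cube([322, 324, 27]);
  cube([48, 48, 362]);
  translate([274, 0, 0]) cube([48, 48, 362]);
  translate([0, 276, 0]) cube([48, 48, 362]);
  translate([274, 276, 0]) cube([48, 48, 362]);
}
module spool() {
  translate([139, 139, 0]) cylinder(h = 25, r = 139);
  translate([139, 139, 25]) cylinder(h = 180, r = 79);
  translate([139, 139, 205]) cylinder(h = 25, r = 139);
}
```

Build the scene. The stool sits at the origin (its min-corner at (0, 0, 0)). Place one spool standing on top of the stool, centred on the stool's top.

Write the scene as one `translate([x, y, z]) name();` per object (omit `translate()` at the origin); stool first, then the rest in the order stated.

stool();
translate([22, 23, 389]) spool();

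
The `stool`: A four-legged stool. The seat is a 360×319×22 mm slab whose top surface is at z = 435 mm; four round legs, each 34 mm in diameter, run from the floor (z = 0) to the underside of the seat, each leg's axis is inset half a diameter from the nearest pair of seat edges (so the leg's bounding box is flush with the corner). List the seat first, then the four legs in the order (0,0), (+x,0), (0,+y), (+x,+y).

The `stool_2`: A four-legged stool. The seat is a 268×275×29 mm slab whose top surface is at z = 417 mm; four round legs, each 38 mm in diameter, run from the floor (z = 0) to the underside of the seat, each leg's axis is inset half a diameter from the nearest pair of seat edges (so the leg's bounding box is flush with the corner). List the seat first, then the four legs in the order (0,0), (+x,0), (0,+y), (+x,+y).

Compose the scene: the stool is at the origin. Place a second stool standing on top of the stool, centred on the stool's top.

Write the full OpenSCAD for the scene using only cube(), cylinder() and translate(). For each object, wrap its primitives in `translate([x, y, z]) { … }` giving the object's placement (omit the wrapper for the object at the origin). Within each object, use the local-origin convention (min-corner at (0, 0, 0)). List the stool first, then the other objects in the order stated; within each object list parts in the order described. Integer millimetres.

translate([0, 0, 413]) cube([360, 319, 22]);
translate([17, 17, 0]) cylinder(h = 413, r = 17);
translate([343, 17, 0]) cylinder(h = 413, r = 17);
translate([17, 302, 0]) cylinder(h = 413, r = 17);
translate([343, 302, 0]) cylinder(h = 413, r = 17);
translate([46, 22, 435]) {
  translate([0, 0, 388]) cube([268, 275, 29]);
  translate([19, 19, 0]) cylinder(h = 388, r = 19);
  translate([249, 19, 0]) cylinder(h = 388, r = 19);
  translate([19, 256, 0]) cylinder(h = 388, r = 19);
  translate([249, 256, 0]) cylinder(h = 388, r = 19);
}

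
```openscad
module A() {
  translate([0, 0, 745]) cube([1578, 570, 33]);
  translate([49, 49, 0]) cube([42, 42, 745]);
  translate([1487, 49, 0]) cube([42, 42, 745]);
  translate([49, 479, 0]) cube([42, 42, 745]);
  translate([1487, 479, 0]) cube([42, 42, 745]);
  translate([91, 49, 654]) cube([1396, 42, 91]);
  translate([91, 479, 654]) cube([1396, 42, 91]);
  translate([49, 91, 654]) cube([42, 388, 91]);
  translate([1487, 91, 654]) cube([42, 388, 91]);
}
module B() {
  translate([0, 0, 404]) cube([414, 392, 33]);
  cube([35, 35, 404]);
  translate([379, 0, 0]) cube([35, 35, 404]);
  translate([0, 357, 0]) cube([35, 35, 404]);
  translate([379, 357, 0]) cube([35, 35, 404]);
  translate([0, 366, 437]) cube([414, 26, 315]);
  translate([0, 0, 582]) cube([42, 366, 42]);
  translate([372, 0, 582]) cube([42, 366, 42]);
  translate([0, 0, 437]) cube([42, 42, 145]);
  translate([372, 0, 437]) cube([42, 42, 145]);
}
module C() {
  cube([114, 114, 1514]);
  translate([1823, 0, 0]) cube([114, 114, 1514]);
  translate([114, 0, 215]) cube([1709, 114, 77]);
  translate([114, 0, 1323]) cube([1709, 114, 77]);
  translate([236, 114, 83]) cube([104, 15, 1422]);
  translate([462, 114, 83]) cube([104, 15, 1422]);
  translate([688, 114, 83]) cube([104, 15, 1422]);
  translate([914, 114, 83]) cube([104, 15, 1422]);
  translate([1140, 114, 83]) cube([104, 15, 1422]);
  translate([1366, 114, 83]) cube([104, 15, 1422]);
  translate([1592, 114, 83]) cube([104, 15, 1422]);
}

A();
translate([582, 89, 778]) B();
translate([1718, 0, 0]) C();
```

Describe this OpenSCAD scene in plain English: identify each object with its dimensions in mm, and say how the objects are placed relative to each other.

A is a table: top 1578 mm (x) × 570 mm (y), 33 mm thick, upper face at z = 778 mm, on four 42×42 mm square legs, each inset 49 mm from the nearest pair of top edges, running from z = 0 to the bottom of the top. Four apron rails, 42 mm thick and 91 mm tall, run between adjacent legs with their top edges flush with the underside of the top and their outer faces flush with the legs' outer faces.

B is a chair. The seat is a 414×392×33 mm slab with its top at z = 437 mm, on four 35×35 mm corner legs (flush with the seat edges, standing on z = 0). A flat backrest 26 mm thick, 315 mm tall, spans the full seat width and rises from the seat top along its +y edge, rear face flush with the rear of the seat. Two armrests of 42×42 mm section run along each side from the seat's front edge to the front of the backrest, top faces 187 mm above the seat top and outer faces flush with the seat's x-edges; a 42×42 mm post under the front of each armrest stands on the seat at the front corner.

C is a fence section. Two 114×114 mm posts, 1514 mm tall, stand on the floor with a clear span of 1709 mm between their inner faces. Two horizontal rails of 114×77 mm section span the gap between the posts with their undersides at z = 215 mm and z = 1323 mm, flush with the posts' −y face. 7 pickets, each 104 mm wide, 15 mm thick and 1422 mm tall, are fixed to the +y face of the rails with their bottoms at z = 83 mm, evenly spaced across the span with equal gaps (rounded down to the nearest mm) at the −x end and between each pair — any rounding remainder accumulates at the +x end.

The chair is on top of the table, centred. The fence section is on the floor beside the table on its +x side.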